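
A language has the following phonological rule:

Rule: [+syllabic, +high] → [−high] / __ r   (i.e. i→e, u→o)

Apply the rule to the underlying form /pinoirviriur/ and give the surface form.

pinoerverior

Scanning /pinoirviriur/: /i/ at position 2 is not in the conditioning environment; /i/ is a high vowel immediately before /r/, so it lowers to [e]; /i/ is a high vowel immediately before /r/, so it lowers to [e]; /i/ at position 10 is not in the conditioning environment; /u/ is a high vowel immediately before /r/, so it lowers to [o].
Result: [pinoerverior].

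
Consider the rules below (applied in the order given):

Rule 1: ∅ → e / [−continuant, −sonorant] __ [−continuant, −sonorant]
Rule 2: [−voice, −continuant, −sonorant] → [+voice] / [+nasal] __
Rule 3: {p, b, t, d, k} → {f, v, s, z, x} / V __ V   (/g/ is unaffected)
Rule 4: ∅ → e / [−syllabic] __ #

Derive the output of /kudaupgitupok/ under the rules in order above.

Rule 1 (stop-cluster e-epenthesis): /p/ and /g/ form a stop–stop cluster, so [e] is inserted between them. /kudaupgitupok/ → kudaupegitupok.
Rule 2 (post-nasal voicing): no segment meets the environment; /kudaupegitupok/ is unchanged.
Rule 3 (intervocalic spirantization): /d/ is a stop between vowels /u/ and /a/, so it spirantizes to the fricative [z]. /p/ is a stop between vowels /u/ and /e/, so it spirantizes to the fricative [f]. /t/ is a stop between vowels /i/ and /u/, so it spirantizes to the fricative [s]. /p/ is a stop between vowels /u/ and /o/, so it spirantizes to the fricative [f]. /kudaupegitupok/ → kuzaufegisufok.
Rule 4 (final e-epenthesis): the form ends in the consonant /k/, so [e] is inserted word-finally. /kuzaufegisufok/ → kuzaufegisufoke.

kuzaufegisufoke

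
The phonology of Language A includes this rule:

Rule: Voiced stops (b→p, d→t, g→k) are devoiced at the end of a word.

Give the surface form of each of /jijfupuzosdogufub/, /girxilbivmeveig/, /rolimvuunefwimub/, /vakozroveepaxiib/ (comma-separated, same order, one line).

jijfupuzosdogufup, girxilbivmeveik, rolimvuunefwimup, vakozroveepaxiip

/jijfupuzosdogufub/: /b/ is a voiced stop in word-final position, so it devoices to [p]. → [jijfupuzosdogufup].
/girxilbivmeveig/: /g/ is a voiced stop in word-final position, so it devoices to [k]. → [girxilbivmeveik].
/rolimvuunefwimub/: /b/ is a voiced stop in word-final position, so it devoices to [p]. → [rolimvuunefwimup].
/vakozroveepaxiib/: /b/ is a voiced stop in word-final position, so it devoices to [p]. → [vakozroveepaxiip].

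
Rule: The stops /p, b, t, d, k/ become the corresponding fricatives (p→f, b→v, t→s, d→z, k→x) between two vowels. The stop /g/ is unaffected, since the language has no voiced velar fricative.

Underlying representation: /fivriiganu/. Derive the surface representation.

fivriiganu

No segment of /fivriiganu/ meets the structural description of the rule, so the form surfaces unchanged.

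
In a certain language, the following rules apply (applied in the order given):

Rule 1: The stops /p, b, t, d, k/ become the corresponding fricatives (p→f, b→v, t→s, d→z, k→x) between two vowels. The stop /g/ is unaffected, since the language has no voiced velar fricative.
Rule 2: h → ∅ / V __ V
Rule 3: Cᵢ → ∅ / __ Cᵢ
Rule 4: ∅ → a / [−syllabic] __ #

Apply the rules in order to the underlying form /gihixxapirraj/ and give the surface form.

Rule 1 (intervocalic spirantization): /p/ is a stop between vowels /a/ and /i/, so it spirantizes to the fricative [f]. /gihixxapirraj/ → gihixxafirraj.
Rule 2 (intervocalic h-deletion): /h/ occurs between vowels /i/ and /i/, so it deletes. /gihixxafirraj/ → giixxafirraj.
Rule 3 (degemination): /xx/ is a geminate; the first /x/ deletes. /rr/ is a geminate; the first /r/ deletes. /giixxafirraj/ → giixafiraj.
Rule 4 (final a-epenthesis): the form ends in the consonant /j/, so [a] is inserted word-finally. /giixafiraj/ → giixafiraja.

giixafiraja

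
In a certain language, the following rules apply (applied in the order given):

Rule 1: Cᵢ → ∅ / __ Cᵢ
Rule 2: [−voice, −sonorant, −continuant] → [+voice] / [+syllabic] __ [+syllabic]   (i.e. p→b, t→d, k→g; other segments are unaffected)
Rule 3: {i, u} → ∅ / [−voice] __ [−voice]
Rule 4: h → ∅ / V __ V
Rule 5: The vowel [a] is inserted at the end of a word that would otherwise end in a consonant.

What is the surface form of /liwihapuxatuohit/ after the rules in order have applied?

Rule 1 (degemination): no segment meets the environment; /liwihapuxatuohit/ is unchanged.
Rule 2 (intervocalic voicing): /p/ is a voiceless stop between vowels /a/ and /u/, so it voices to [b]. /t/ is a voiceless stop between vowels /a/ and /u/, so it voices to [d]. /liwihapuxatuohit/ → liwihabuxaduohit.
Rule 3 (high vowel syncope): /i/ is a high vowel flanked by voiceless consonants /h/ and /t/, so it deletes. /liwihabuxaduohit/ → liwihabuxaduoht.
Rule 4 (intervocalic h-deletion): /h/ occurs between vowels /i/ and /a/, so it deletes. /liwihabuxaduoht/ → liwiabuxaduoht.
Rule 5 (final a-epenthesis): the form ends in the consonant /t/, so [a] is inserted word-finally. /liwiabuxaduoht/ → liwiabuxaduohta.

liwiabuxaduohta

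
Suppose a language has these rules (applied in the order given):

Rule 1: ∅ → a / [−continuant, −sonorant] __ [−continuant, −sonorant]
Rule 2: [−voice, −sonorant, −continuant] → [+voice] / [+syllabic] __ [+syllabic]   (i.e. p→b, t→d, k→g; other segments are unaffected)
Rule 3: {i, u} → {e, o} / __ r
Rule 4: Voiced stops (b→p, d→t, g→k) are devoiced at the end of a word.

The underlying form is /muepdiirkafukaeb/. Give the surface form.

muebadierkafugaep

Rule 1 (stop-cluster a-epenthesis): /p/ and /d/ form a stop–stop cluster, so [a] is inserted between them. /muepdiirkafukaeb/ → muepadiirkafukaeb.
Rule 2 (intervocalic voicing): /p/ is a voiceless stop between vowels /e/ and /a/, so it voices to [b]. /k/ is a voiceless stop between vowels /u/ and /a/, so it voices to [g]. /muepadiirkafukaeb/ → muebadiirkafugaeb.
Rule 3 (pre-rhotic lowering): /i/ is a high vowel immediately before /r/, so it lowers to [e]. /muebadiirkafugaeb/ → muebadierkafugaeb.
Rule 4 (final devoicing): /b/ is a voiced stop in word-final position, so it devoices to [p]. /muebadierkafugaeb/ → muebadierkafugaep.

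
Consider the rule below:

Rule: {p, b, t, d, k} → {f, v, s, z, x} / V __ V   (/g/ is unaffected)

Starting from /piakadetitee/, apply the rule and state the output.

piaxazesisee

Scanning /piakadetitee/: /p/ at position 1 is not in the conditioning environment; /k/ is a stop between vowels /a/ and /a/, so it spirantizes to the fricative [x]; /d/ is a stop between vowels /a/ and /e/, so it spirantizes to the fricative [z]; /t/ is a stop between vowels /e/ and /i/, so it spirantizes to the fricative [s]; /t/ is a stop between vowels /i/ and /e/, so it spirantizes to the fricative [s].
Result: [piaxazesisee].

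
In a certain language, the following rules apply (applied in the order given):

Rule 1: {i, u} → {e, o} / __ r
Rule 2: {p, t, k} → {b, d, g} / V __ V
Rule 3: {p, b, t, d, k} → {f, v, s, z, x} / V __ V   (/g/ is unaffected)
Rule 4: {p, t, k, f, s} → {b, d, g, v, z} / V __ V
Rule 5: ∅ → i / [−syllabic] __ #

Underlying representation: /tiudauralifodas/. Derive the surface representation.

tiuzaoralivozasi

Rule 1 (pre-rhotic lowering): /u/ is a high vowel immediately before /r/, so it lowers to [o]. /tiudauralifodas/ → tiudaoralifodas.
Rule 2 (intervocalic voicing): no segment meets the environment; /tiudaoralifodas/ is unchanged.
Rule 3 (intervocalic spirantization): /d/ is a stop between vowels /u/ and /a/, so it spirantizes to the fricative [z]. /d/ is a stop between vowels /o/ and /a/, so it spirantizes to the fricative [z]. /tiudaoralifodas/ → tiuzaoralifozas.
Rule 4 (intervocalic voicing): /f/ is a voiceless obstruent between vowels /i/ and /o/, so it voices to [v]. /tiuzaoralifozas/ → tiuzaoralivozas.
Rule 5 (final i-epenthesis): the form ends in the consonant /s/, so [i] is inserted word-finally. /tiuzaoralivozas/ → tiuzaoralivozasi.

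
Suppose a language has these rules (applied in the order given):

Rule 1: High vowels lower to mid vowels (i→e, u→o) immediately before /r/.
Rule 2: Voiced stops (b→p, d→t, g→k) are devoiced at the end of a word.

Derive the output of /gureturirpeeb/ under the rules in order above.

goretorerpeep

Rule 1 (pre-rhotic lowering): /u/ is a high vowel immediately before /r/, so it lowers to [o]. /u/ is a high vowel immediately before /r/, so it lowers to [o]. /i/ is a high vowel immediately before /r/, so it lowers to [e]. /gureturirpeeb/ → goretorerpeeb.
Rule 2 (final devoicing): /b/ is a voiced stop in word-final position, so it devoices to [p]. /goretorerpeeb/ → goretorerpeep.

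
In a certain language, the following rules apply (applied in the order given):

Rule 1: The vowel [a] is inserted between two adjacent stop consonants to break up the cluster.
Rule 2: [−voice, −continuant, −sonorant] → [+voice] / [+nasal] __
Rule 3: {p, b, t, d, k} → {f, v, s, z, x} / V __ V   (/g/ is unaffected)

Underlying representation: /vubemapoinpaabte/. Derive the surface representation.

vuvemafoinbaavase

Rule 1 (stop-cluster a-epenthesis): /b/ and /t/ form a stop–stop cluster, so [a] is inserted between them. /vubemapoinpaabte/ → vubemapoinpaabate.
Rule 2 (post-nasal voicing): /p/ is a voiceless stop immediately after the nasal /n/, so it voices to [b]. /vubemapoinpaabate/ → vubemapoinbaabate.
Rule 3 (intervocalic spirantization): /b/ is a stop between vowels /u/ and /e/, so it spirantizes to the fricative [v]. /p/ is a stop between vowels /a/ and /o/, so it spirantizes to the fricative [f]. /b/ is a stop between vowels /a/ and /a/, so it spirantizes to the fricative [v]. /t/ is a stop between vowels /a/ and /e/, so it spirantizes to the fricative [s]. /vubemapoinbaabate/ → vuvemafoinbaavase.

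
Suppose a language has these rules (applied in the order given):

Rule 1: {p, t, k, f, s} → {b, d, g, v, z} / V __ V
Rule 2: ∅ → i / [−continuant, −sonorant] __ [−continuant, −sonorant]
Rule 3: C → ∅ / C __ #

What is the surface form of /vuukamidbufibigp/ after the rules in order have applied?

Rule 1 (intervocalic voicing): /k/ is a voiceless obstruent between vowels /u/ and /a/, so it voices to [g]. /f/ is a voiceless obstruent between vowels /u/ and /i/, so it voices to [v]. /vuukamidbufibigp/ → vuugamidbuvibigp.
Rule 2 (stop-cluster i-epenthesis): /d/ and /b/ form a stop–stop cluster, so [i] is inserted between them. /g/ and /p/ form a stop–stop cluster, so [i] is inserted between them. /vuugamidbuvibigp/ → vuugamidibuvibigip.
Rule 3 (final cluster simplification): no segment meets the environment; /vuugamidibuvibigip/ is unchanged.

vuugamidibuvibigip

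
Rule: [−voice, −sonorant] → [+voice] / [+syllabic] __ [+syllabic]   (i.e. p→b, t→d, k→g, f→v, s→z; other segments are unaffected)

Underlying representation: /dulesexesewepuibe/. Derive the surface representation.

/s/ is a voiceless obstruent between vowels /e/ and /e/, so it voices to [z].
/s/ is a voiceless obstruent between vowels /e/ and /e/, so it voices to [z].
/p/ is a voiceless obstruent between vowels /e/ and /u/, so it voices to [b].
Surface form: [dulezexezewebuibe].

dulezexezewebuibe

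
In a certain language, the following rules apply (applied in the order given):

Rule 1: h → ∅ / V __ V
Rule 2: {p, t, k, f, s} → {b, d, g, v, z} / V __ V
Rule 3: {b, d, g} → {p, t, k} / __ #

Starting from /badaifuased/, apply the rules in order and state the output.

Rule 1 (intervocalic h-deletion): no segment meets the environment; /badaifuased/ is unchanged.
Rule 2 (intervocalic voicing): /f/ is a voiceless obstruent between vowels /i/ and /u/, so it voices to [v]. /s/ is a voiceless obstruent between vowels /a/ and /e/, so it voices to [z]. /badaifuased/ → badaivuazed.
Rule 3 (final devoicing): /d/ is a voiced stop in word-final position, so it devoices to [t]. /badaivuazed/ → badaivuazet.

badaivuazet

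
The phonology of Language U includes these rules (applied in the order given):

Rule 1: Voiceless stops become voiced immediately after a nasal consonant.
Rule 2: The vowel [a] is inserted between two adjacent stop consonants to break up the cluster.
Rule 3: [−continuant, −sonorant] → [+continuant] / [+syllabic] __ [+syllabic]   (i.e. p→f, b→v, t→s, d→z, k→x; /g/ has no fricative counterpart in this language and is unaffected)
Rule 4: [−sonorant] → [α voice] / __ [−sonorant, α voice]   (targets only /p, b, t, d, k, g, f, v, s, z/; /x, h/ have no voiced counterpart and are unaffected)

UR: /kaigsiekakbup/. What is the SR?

Rule 1 (post-nasal voicing): no segment meets the environment; /kaigsiekakbup/ is unchanged.
Rule 2 (stop-cluster a-epenthesis): /k/ and /b/ form a stop–stop cluster, so [a] is inserted between them. /kaigsiekakbup/ → kaigsiekakabup.
Rule 3 (intervocalic spirantization): /k/ is a stop between vowels /e/ and /a/, so it spirantizes to the fricative [x]. /k/ is a stop between vowels /a/ and /a/, so it spirantizes to the fricative [x]. /b/ is a stop between vowels /a/ and /u/, so it spirantizes to the fricative [v]. /kaigsiekakabup/ → kaigsiexaxavup.
Rule 4 (regressive voicing assimilation): /g/ precedes the voiceless obstruent /s/, so it devoices to [k] by assimilation. /kaigsiexaxavup/ → kaiksiexaxavup.

kaiksiexaxavup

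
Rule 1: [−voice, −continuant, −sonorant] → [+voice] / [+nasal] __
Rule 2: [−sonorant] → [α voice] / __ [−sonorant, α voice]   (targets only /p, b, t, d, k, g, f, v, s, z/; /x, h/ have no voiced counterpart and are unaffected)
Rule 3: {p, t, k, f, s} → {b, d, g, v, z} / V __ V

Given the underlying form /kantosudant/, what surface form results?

Rule 1 (post-nasal voicing): /t/ is a voiceless stop immediately after the nasal /n/, so it voices to [d]. /t/ is a voiceless stop immediately after the nasal /n/, so it voices to [d]. /kantosudant/ → kandosudand.
Rule 2 (regressive voicing assimilation): no segment meets the environment; /kandosudand/ is unchanged.
Rule 3 (intervocalic voicing): /s/ is a voiceless obstruent between vowels /o/ and /u/, so it voices to [z]. /kandosudand/ → kandozudand.

kandozudand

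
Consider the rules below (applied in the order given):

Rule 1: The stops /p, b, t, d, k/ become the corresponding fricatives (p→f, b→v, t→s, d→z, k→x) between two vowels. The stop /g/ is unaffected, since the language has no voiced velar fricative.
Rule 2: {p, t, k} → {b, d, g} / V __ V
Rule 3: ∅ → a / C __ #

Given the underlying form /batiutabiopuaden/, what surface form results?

basiusaviofuazena

Rule 1 (intervocalic spirantization): /t/ is a stop between vowels /a/ and /i/, so it spirantizes to the fricative [s]. /t/ is a stop between vowels /u/ and /a/, so it spirantizes to the fricative [s]. /b/ is a stop between vowels /a/ and /i/, so it spirantizes to the fricative [v]. /p/ is a stop between vowels /o/ and /u/, so it spirantizes to the fricative [f]. /d/ is a stop between vowels /a/ and /e/, so it spirantizes to the fricative [z]. /batiutabiopuaden/ → basiusaviofuazen.
Rule 2 (intervocalic voicing): no segment meets the environment; /basiusaviofuazen/ is unchanged.
Rule 3 (final a-epenthesis): the form ends in the consonant /n/, so [a] is inserted word-finally. /basiusaviofuazen/ → basiusaviofuazena.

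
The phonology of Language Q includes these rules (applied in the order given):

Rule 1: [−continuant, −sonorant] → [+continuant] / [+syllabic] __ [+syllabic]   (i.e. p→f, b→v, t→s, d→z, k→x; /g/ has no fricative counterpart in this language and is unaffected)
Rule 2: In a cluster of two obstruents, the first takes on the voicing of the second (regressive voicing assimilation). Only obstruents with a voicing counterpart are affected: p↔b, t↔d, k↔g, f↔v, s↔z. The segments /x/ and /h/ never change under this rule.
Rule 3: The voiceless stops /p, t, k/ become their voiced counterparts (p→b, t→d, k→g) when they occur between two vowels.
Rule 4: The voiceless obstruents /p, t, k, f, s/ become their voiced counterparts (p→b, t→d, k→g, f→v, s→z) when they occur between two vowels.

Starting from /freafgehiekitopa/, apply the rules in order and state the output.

Rule 1 (intervocalic spirantization): /k/ is a stop between vowels /e/ and /i/, so it spirantizes to the fricative [x]. /t/ is a stop between vowels /i/ and /o/, so it spirantizes to the fricative [s]. /p/ is a stop between vowels /o/ and /a/, so it spirantizes to the fricative [f]. /freafgehiekitopa/ → freafgehiexisofa.
Rule 2 (regressive voicing assimilation): /f/ precedes the voiced obstruent /g/, so it voices to [v] by assimilation. /freafgehiexisofa/ → freavgehiexisofa.
Rule 3 (intervocalic voicing): no segment meets the environment; /freavgehiexisofa/ is unchanged.
Rule 4 (intervocalic voicing): /s/ is a voiceless obstruent between vowels /i/ and /o/, so it voices to [z]. /f/ is a voiceless obstruent between vowels /o/ and /a/, so it voices to [v]. /freavgehiexisofa/ → freavgehiexizova.

freavgehiexizova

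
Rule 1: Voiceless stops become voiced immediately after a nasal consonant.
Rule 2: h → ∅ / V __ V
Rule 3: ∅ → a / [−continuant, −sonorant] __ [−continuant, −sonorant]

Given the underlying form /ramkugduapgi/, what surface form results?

Rule 1 (post-nasal voicing): /k/ is a voiceless stop immediately after the nasal /m/, so it voices to [g]. /ramkugduapgi/ → ramgugduapgi.
Rule 2 (intervocalic h-deletion): no segment meets the environment; /ramgugduapgi/ is unchanged.
Rule 3 (stop-cluster a-epenthesis): /g/ and /d/ form a stop–stop cluster, so [a] is inserted between them. /p/ and /g/ form a stop–stop cluster, so [a] is inserted between them. /ramgugduapgi/ → ramgugaduapagi.

ramgugaduapagi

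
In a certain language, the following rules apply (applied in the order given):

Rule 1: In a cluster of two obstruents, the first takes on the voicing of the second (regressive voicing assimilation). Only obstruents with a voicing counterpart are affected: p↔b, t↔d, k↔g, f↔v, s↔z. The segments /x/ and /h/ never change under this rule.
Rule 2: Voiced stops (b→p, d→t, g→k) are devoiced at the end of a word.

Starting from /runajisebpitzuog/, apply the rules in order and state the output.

Rule 1 (regressive voicing assimilation): /b/ precedes the voiceless obstruent /p/, so it devoices to [p] by assimilation. /t/ precedes the voiced obstruent /z/, so it voices to [d] by assimilation. /runajisebpitzuog/ → runajiseppidzuog.
Rule 2 (final devoicing): /g/ is a voiced stop in word-final position, so it devoices to [k]. /runajiseppidzuog/ → runajiseppidzuok.

runajiseppidzuok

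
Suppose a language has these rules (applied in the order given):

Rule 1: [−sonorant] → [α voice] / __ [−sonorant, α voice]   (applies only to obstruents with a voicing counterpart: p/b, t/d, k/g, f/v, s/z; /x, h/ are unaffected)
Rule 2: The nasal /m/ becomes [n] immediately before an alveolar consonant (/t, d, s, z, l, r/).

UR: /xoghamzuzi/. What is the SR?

xokhanzuzi

Rule 1 (regressive voicing assimilation): /g/ precedes the voiceless obstruent /h/, so it devoices to [k] by assimilation. /xoghamzuzi/ → xokhamzuzi.
Rule 2 (nasal place assimilation): /m/ precedes the alveolar consonant /z/, so it assimilates in place to [n]. /xokhamzuzi/ → xokhanzuzi.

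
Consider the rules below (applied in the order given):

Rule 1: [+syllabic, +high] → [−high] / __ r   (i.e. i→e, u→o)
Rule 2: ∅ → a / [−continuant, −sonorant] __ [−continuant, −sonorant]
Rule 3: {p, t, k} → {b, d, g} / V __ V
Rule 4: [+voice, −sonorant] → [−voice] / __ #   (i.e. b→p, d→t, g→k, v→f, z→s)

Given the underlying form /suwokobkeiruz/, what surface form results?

Rule 1 (pre-rhotic lowering): /i/ is a high vowel immediately before /r/, so it lowers to [e]. /suwokobkeiruz/ → suwokobkeeruz.
Rule 2 (stop-cluster a-epenthesis): /b/ and /k/ form a stop–stop cluster, so [a] is inserted between them. /suwokobkeeruz/ → suwokobakeeruz.
Rule 3 (intervocalic voicing): /k/ is a voiceless stop between vowels /o/ and /o/, so it voices to [g]. /k/ is a voiceless stop between vowels /a/ and /e/, so it voices to [g]. /suwokobakeeruz/ → suwogobageeruz.
Rule 4 (final devoicing): /z/ is a voiced obstruent in word-final position, so it devoices to [s]. /suwogobageeruz/ → suwogobageerus.

suwogobageerus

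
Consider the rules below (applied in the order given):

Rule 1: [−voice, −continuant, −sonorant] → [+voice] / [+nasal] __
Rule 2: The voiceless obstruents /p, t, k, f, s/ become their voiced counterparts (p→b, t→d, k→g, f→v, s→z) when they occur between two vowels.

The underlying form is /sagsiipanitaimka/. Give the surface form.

sagsiibanidaimga

Rule 1 (post-nasal voicing): /k/ is a voiceless stop immediately after the nasal /m/, so it voices to [g]. /sagsiipanitaimka/ → sagsiipanitaimga.
Rule 2 (intervocalic voicing): /p/ is a voiceless obstruent between vowels /i/ and /a/, so it voices to [b]. /t/ is a voiceless obstruent between vowels /i/ and /a/, so it voices to [d]. /sagsiipanitaimga/ → sagsiibanidaimga.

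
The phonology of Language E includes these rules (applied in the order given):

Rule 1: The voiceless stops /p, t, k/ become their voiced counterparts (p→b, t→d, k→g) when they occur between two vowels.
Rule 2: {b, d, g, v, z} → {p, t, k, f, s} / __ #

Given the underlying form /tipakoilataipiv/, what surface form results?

Rule 1 (intervocalic voicing): /p/ is a voiceless stop between vowels /i/ and /a/, so it voices to [b]. /k/ is a voiceless stop between vowels /a/ and /o/, so it voices to [g]. /t/ is a voiceless stop between vowels /a/ and /a/, so it voices to [d]. /p/ is a voiceless stop between vowels /i/ and /i/, so it voices to [b]. /tipakoilataipiv/ → tibagoiladaibiv.
Rule 2 (final devoicing): /v/ is a voiced obstruent in word-final position, so it devoices to [f]. /tibagoiladaibiv/ → tibagoiladaibif.

tibagoiladaibif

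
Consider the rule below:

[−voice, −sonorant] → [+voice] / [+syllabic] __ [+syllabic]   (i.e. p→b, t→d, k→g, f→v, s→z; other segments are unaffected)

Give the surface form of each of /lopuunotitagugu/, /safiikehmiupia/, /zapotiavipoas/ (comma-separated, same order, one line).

/lopuunotitagugu/: /p/ is a voiceless obstruent between vowels /o/ and /u/, so it voices to [b]. /t/ is a voiceless obstruent between vowels /o/ and /i/, so it voices to [d]. /t/ is a voiceless obstruent between vowels /i/ and /a/, so it voices to [d]. → [lobuunodidagugu].
/safiikehmiupia/: /f/ is a voiceless obstruent between vowels /a/ and /i/, so it voices to [v]. /k/ is a voiceless obstruent between vowels /i/ and /e/, so it voices to [g]. /p/ is a voiceless obstruent between vowels /u/ and /i/, so it voices to [b]. → [saviigehmiubia].
/zapotiavipoas/: /p/ is a voiceless obstruent between vowels /a/ and /o/, so it voices to [b]. /t/ is a voiceless obstruent between vowels /o/ and /i/, so it voices to [d]. /p/ is a voiceless obstruent between vowels /i/ and /o/, so it voices to [b]. → [zabodiaviboas].

lobuunodidagugu, saviigehmiubia, zabodiaviboas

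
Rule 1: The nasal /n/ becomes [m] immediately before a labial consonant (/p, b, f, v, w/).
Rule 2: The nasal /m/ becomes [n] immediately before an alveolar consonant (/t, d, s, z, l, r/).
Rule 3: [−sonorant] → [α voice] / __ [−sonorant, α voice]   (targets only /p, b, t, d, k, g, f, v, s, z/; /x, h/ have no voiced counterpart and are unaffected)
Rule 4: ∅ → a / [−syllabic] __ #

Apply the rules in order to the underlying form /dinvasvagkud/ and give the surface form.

Rule 1 (nasal place assimilation): /n/ precedes the labial consonant /v/, so it assimilates in place to [m]. /dinvasvagkud/ → dimvasvagkud.
Rule 2 (nasal place assimilation): no segment meets the environment; /dimvasvagkud/ is unchanged.
Rule 3 (regressive voicing assimilation): /s/ precedes the voiced obstruent /v/, so it voices to [z] by assimilation. /g/ precedes the voiceless obstruent /k/, so it devoices to [k] by assimilation. /dimvasvagkud/ → dimvazvakkud.
Rule 4 (final a-epenthesis): the form ends in the consonant /d/, so [a] is inserted word-finally. /dimvazvakkud/ → dimvazvakkuda.

dimvazvakkuda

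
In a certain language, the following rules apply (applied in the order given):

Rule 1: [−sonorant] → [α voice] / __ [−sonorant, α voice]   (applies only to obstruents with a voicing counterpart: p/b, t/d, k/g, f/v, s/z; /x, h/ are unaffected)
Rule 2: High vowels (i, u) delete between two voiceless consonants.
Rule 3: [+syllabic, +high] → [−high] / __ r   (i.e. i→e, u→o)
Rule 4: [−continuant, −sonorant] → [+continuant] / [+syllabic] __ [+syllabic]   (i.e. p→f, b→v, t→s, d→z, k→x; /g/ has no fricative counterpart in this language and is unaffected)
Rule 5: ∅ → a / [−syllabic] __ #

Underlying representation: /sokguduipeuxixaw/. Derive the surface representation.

sogguzuifeuxxawa

Rule 1 (regressive voicing assimilation): /k/ precedes the voiced obstruent /g/, so it voices to [g] by assimilation. /sokguduipeuxixaw/ → sogguduipeuxixaw.
Rule 2 (high vowel syncope): /i/ is a high vowel flanked by voiceless consonants /x/ and /x/, so it deletes. /sogguduipeuxixaw/ → sogguduipeuxxaw.
Rule 3 (pre-rhotic lowering): no segment meets the environment; /sogguduipeuxxaw/ is unchanged.
Rule 4 (intervocalic spirantization): /d/ is a stop between vowels /u/ and /u/, so it spirantizes to the fricative [z]. /p/ is a stop between vowels /i/ and /e/, so it spirantizes to the fricative [f]. /sogguduipeuxxaw/ → sogguzuifeuxxaw.
Rule 5 (final a-epenthesis): the form ends in the consonant /w/, so [a] is inserted word-finally. /sogguzuifeuxxaw/ → sogguzuifeuxxawa.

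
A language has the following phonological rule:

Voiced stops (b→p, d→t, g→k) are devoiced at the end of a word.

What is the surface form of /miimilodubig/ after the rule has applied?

miimilodubik

Scanning /miimilodubig/: /d/ at position 8 is not in the conditioning environment; /b/ at position 10 is not in the conditioning environment; /g/ is a voiced stop in word-final position, so it devoices to [k].
Result: [miimilodubik].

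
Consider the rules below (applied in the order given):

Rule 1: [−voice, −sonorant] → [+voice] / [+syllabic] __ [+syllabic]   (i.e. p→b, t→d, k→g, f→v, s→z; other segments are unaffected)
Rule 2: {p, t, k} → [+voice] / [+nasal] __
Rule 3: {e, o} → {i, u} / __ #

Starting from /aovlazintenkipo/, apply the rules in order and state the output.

aovlazindengibu

Rule 1 (intervocalic voicing): /p/ is a voiceless obstruent between vowels /i/ and /o/, so it voices to [b]. /aovlazintenkipo/ → aovlazintenkibo.
Rule 2 (post-nasal voicing): /t/ is a voiceless stop immediately after the nasal /n/, so it voices to [d]. /k/ is a voiceless stop immediately after the nasal /n/, so it voices to [g]. /aovlazintenkibo/ → aovlazindengibo.
Rule 3 (final vowel raising): /o/ is a mid vowel in word-final position, so it raises to [u]. /aovlazindengibo/ → aovlazindengibu.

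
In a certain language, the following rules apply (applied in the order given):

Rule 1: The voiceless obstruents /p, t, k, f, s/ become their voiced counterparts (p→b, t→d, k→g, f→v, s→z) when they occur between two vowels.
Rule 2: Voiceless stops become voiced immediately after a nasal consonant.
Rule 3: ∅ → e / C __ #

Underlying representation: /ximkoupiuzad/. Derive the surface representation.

ximgoubiuzade

Rule 1 (intervocalic voicing): /p/ is a voiceless obstruent between vowels /u/ and /i/, so it voices to [b]. /ximkoupiuzad/ → ximkoubiuzad.
Rule 2 (post-nasal voicing): /k/ is a voiceless stop immediately after the nasal /m/, so it voices to [g]. /ximkoubiuzad/ → ximgoubiuzad.
Rule 3 (final e-epenthesis): the form ends in the consonant /d/, so [e] is inserted word-finally. /ximgoubiuzad/ → ximgoubiuzade.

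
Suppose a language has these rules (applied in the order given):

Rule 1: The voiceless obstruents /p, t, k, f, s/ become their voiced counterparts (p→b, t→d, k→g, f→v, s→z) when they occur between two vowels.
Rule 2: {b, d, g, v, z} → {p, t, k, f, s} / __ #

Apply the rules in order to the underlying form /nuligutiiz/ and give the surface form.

nuligudiis

Rule 1 (intervocalic voicing): /t/ is a voiceless obstruent between vowels /u/ and /i/, so it voices to [d]. /nuligutiiz/ → nuligudiiz.
Rule 2 (final devoicing): /z/ is a voiced obstruent in word-final position, so it devoices to [s]. /nuligudiiz/ → nuligudiis.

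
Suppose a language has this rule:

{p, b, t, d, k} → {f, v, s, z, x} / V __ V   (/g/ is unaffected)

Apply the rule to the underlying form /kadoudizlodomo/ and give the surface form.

Scanning /kadoudizlodomo/: /k/ at position 1 is not in the conditioning environment; /d/ is a stop between vowels /a/ and /o/, so it spirantizes to the fricative [z]; /d/ is a stop between vowels /u/ and /i/, so it spirantizes to the fricative [z]; /d/ is a stop between vowels /o/ and /o/, so it spirantizes to the fricative [z].
Result: [kazouzizlozomo].

kazouzizlozomo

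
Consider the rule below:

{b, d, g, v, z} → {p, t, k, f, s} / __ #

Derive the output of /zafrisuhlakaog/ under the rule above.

/g/ is a voiced obstruent in word-final position, so it devoices to [k].
Surface form: [zafrisuhlakaok].

zafrisuhlakaok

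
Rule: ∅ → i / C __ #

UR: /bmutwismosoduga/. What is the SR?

bmutwismosoduga

No segment of /bmutwismosoduga/ meets the structural description of the rule, so the form surfaces unchanged.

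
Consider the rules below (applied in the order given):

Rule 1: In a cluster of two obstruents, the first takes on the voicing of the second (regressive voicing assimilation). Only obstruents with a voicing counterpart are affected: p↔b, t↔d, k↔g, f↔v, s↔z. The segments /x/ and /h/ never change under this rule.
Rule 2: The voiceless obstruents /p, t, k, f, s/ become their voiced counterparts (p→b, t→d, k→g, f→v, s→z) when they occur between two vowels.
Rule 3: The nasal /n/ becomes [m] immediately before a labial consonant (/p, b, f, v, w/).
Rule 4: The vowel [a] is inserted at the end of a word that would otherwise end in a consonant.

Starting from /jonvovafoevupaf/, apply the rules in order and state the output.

Rule 1 (regressive voicing assimilation): no segment meets the environment; /jonvovafoevupaf/ is unchanged.
Rule 2 (intervocalic voicing): /f/ is a voiceless obstruent between vowels /a/ and /o/, so it voices to [v]. /p/ is a voiceless obstruent between vowels /u/ and /a/, so it voices to [b]. /jonvovafoevupaf/ → jonvovavoevubaf.
Rule 3 (nasal place assimilation): /n/ precedes the labial consonant /v/, so it assimilates in place to [m]. /jonvovavoevubaf/ → jomvovavoevubaf.
Rule 4 (final a-epenthesis): the form ends in the consonant /f/, so [a] is inserted word-finally. /jomvovavoevubaf/ → jomvovavoevubafa.

jomvovavoevubafa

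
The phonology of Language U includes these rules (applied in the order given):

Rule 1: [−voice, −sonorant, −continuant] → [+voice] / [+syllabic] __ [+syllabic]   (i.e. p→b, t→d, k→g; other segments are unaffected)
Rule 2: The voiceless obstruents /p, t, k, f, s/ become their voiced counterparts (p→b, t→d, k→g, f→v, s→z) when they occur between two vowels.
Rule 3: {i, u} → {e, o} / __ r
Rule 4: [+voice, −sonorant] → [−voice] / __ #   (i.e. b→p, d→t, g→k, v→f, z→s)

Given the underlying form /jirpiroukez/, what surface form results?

jerperouges

Rule 1 (intervocalic voicing): /k/ is a voiceless stop between vowels /u/ and /e/, so it voices to [g]. /jirpiroukez/ → jirpirougez.
Rule 2 (intervocalic voicing): no segment meets the environment; /jirpirougez/ is unchanged.
Rule 3 (pre-rhotic lowering): /i/ is a high vowel immediately before /r/, so it lowers to [e]. /i/ is a high vowel immediately before /r/, so it lowers to [e]. /jirpirougez/ → jerperougez.
Rule 4 (final devoicing): /z/ is a voiced obstruent in word-final position, so it devoices to [s]. /jerperougez/ → jerperouges.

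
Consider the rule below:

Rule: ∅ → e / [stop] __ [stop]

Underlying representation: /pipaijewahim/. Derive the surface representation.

No segment of /pipaijewahim/ meets the structural description of the rule, so the form surfaces unchanged.

pipaijewahim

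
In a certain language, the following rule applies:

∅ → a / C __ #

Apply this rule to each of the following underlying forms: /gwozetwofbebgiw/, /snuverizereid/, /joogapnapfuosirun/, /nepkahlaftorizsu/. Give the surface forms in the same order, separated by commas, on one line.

/gwozetwofbebgiw/: the form ends in the consonant /w/, so [a] is inserted word-finally. → [gwozetwofbebgiwa].
/snuverizereid/: the form ends in the consonant /d/, so [a] is inserted word-finally. → [snuverizereida].
/joogapnapfuosirun/: the form ends in the consonant /n/, so [a] is inserted word-finally. → [joogapnapfuosiruna].
/nepkahlaftorizsu/: the rule's environment is not met; surfaces unchanged as [nepkahlaftorizsu].

gwozetwofbebgiwa, snuverizereida, joogapnapfuosiruna, nepkahlaftorizsu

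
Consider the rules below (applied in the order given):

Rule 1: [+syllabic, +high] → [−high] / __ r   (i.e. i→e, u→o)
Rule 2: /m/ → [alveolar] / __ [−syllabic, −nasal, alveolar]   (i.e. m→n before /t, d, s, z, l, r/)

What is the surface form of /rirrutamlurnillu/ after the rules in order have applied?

Rule 1 (pre-rhotic lowering): /i/ is a high vowel immediately before /r/, so it lowers to [e]. /u/ is a high vowel immediately before /r/, so it lowers to [o]. /rirrutamlurnillu/ → rerrutamlornillu.
Rule 2 (nasal place assimilation): /m/ precedes the alveolar consonant /l/, so it assimilates in place to [n]. /rerrutamlornillu/ → rerrutanlornillu.

rerrutanlornillu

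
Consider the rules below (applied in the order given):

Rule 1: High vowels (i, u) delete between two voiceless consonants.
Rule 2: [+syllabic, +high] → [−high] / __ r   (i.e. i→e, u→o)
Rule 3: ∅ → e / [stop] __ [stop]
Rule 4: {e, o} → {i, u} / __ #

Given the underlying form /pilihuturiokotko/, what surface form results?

Rule 1 (high vowel syncope): /u/ is a high vowel flanked by voiceless consonants /h/ and /t/, so it deletes. /pilihuturiokotko/ → pilihturiokotko.
Rule 2 (pre-rhotic lowering): /u/ is a high vowel immediately before /r/, so it lowers to [o]. /pilihturiokotko/ → pilihtoriokotko.
Rule 3 (stop-cluster e-epenthesis): /t/ and /k/ form a stop–stop cluster, so [e] is inserted between them. /pilihtoriokotko/ → pilihtoriokoteko.
Rule 4 (final vowel raising): /o/ is a mid vowel in word-final position, so it raises to [u]. /pilihtoriokoteko/ → pilihtoriokoteku.

pilihtoriokoteku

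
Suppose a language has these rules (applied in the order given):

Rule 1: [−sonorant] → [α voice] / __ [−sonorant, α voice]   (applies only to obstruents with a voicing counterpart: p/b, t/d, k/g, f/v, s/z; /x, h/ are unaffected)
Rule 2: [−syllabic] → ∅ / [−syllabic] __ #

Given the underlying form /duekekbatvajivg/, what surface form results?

Rule 1 (regressive voicing assimilation): /k/ precedes the voiced obstruent /b/, so it voices to [g] by assimilation. /t/ precedes the voiced obstruent /v/, so it voices to [d] by assimilation. /duekekbatvajivg/ → duekegbadvajivg.
Rule 2 (final cluster simplification): /g/ is the second consonant of a word-final cluster /vg/, so it deletes. /duekegbadvajivg/ → duekegbadvajiv.

duekegbadvajiv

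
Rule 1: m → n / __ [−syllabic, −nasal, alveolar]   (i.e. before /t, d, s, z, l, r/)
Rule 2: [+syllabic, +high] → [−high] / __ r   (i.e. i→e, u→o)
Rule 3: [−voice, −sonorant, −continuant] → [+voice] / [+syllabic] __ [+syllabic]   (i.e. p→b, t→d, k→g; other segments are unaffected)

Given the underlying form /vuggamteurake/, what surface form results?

vugganteorage

Rule 1 (nasal place assimilation): /m/ precedes the alveolar consonant /t/, so it assimilates in place to [n]. /vuggamteurake/ → vugganteurake.
Rule 2 (pre-rhotic lowering): /u/ is a high vowel immediately before /r/, so it lowers to [o]. /vugganteurake/ → vugganteorake.
Rule 3 (intervocalic voicing): /k/ is a voiceless stop between vowels /a/ and /e/, so it voices to [g]. /vugganteorake/ → vugganteorage.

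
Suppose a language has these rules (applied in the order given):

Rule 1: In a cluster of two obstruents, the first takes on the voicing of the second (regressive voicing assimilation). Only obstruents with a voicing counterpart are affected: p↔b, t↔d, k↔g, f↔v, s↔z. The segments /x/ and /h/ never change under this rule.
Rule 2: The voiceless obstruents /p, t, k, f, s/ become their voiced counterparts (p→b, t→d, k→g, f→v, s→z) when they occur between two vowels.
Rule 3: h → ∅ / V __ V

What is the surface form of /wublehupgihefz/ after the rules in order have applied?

Rule 1 (regressive voicing assimilation): /p/ precedes the voiced obstruent /g/, so it voices to [b] by assimilation. /f/ precedes the voiced obstruent /z/, so it voices to [v] by assimilation. /wublehupgihefz/ → wublehubgihevz.
Rule 2 (intervocalic voicing): no segment meets the environment; /wublehubgihevz/ is unchanged.
Rule 3 (intervocalic h-deletion): /h/ occurs between vowels /e/ and /u/, so it deletes. /h/ occurs between vowels /i/ and /e/, so it deletes. /wublehubgihevz/ → wubleubgievz.

wubleubgievz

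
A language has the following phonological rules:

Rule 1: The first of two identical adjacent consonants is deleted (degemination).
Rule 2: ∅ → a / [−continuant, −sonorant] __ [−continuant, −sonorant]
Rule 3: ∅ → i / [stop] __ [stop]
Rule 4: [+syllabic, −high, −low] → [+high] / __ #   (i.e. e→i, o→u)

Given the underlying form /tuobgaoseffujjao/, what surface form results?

Rule 1 (degemination): /ff/ is a geminate; the first /f/ deletes. /jj/ is a geminate; the first /j/ deletes. /tuobgaoseffujjao/ → tuobgaosefujao.
Rule 2 (stop-cluster a-epenthesis): /b/ and /g/ form a stop–stop cluster, so [a] is inserted between them. /tuobgaosefujao/ → tuobagaosefujao.
Rule 3 (stop-cluster i-epenthesis): no segment meets the environment; /tuobagaosefujao/ is unchanged.
Rule 4 (final vowel raising): /o/ is a mid vowel in word-final position, so it raises to [u]. /tuobagaosefujao/ → tuobagaosefujau.

tuobagaosefujau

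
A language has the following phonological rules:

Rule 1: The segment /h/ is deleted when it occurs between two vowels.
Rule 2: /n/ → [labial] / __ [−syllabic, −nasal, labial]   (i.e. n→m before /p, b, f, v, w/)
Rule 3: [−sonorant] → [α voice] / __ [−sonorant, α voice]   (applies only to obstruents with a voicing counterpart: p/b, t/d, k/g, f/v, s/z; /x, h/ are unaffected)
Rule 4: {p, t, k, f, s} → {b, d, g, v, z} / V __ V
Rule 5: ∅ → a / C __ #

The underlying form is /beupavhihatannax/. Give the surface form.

Rule 1 (intervocalic h-deletion): /h/ occurs between vowels /i/ and /a/, so it deletes. /beupavhihatannax/ → beupavhiatannax.
Rule 2 (nasal place assimilation): no segment meets the environment; /beupavhiatannax/ is unchanged.
Rule 3 (regressive voicing assimilation): /v/ precedes the voiceless obstruent /h/, so it devoices to [f] by assimilation. /beupavhiatannax/ → beupafhiatannax.
Rule 4 (intervocalic voicing): /p/ is a voiceless obstruent between vowels /u/ and /a/, so it voices to [b]. /t/ is a voiceless obstruent between vowels /a/ and /a/, so it voices to [d]. /beupafhiatannax/ → beubafhiadannax.
Rule 5 (final a-epenthesis): the form ends in the consonant /x/, so [a] is inserted word-finally. /beubafhiadannax/ → beubafhiadannaxa.

beubafhiadannaxa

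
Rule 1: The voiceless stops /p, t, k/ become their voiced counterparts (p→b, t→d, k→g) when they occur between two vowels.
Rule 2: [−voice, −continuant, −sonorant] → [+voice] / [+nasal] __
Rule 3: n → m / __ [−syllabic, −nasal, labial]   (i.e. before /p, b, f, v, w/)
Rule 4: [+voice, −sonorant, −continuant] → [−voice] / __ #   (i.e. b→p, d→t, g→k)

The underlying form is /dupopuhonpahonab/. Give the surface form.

dubobuhombahonap

Rule 1 (intervocalic voicing): /p/ is a voiceless stop between vowels /u/ and /o/, so it voices to [b]. /p/ is a voiceless stop between vowels /o/ and /u/, so it voices to [b]. /dupopuhonpahonab/ → dubobuhonpahonab.
Rule 2 (post-nasal voicing): /p/ is a voiceless stop immediately after the nasal /n/, so it voices to [b]. /dubobuhonpahonab/ → dubobuhonbahonab.
Rule 3 (nasal place assimilation): /n/ precedes the labial consonant /b/, so it assimilates in place to [m]. /dubobuhonbahonab/ → dubobuhombahonab.
Rule 4 (final devoicing): /b/ is a voiced stop in word-final position, so it devoices to [p]. /dubobuhombahonab/ → dubobuhombahonap.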